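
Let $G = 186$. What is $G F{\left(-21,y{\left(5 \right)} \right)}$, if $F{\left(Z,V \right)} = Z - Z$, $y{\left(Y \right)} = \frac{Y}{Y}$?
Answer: $0$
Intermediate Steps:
$y{\left(Y \right)} = 1$
$F{\left(Z,V \right)} = 0$
$G F{\left(-21,y{\left(5 \right)} \right)} = 186 \cdot 0 = 0$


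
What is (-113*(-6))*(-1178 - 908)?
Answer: -1414308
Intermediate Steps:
(-113*(-6))*(-1178 - 908) = 678*(-2086) = -1414308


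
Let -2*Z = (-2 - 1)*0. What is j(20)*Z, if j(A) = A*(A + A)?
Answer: 0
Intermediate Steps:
Z = 0 (Z = -(-2 - 1)*0/2 = -(-3)*0/2 = -1/2*0 = 0)
j(A) = 2*A**2 (j(A) = A*(2*A) = 2*A**2)
j(20)*Z = (2*20**2)*0 = (2*400)*0 = 800*0 = 0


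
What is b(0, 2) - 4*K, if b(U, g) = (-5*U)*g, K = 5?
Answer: -20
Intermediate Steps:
b(U, g) = -5*U*g
b(0, 2) - 4*K = -5*0*2 - 4*5 = 0 - 20 = -20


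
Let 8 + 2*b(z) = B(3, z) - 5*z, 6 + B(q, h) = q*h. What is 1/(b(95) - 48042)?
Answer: -1/48144 ≈ -2.0771e-5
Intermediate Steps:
B(q, h) = -6 + h*q (B(q, h) = -6 + q*h = -6 + h*q)
b(z) = -7 - z (b(z) = -4 + ((-6 + z*3) - 5*z)/2 = -4 + ((-6 + 3*z) - 5*z)/2 = -4 + (-6 - 2*z)/2 = -4 + (-3 - z) = -7 - z)
1/(b(95) - 48042) = 1/((-7 - 1*95) - 48042) = 1/((-7 - 95) - 48042) = 1/(-102 - 48042) = 1/(-48144) = -1/48144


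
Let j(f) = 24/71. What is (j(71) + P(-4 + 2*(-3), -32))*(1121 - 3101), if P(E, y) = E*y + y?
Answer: -40534560/71 ≈ -5.7091e+5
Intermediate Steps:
P(E, y) = y + E*y
j(f) = 24/71 (j(f) = 24*(1/71) = 24/71)
(j(71) + P(-4 + 2*(-3), -32))*(1121 - 3101) = (24/71 - 32*(1 + (-4 + 2*(-3))))*(1121 - 3101) = (24/71 - 32*(1 + (-4 - 6)))*(-1980) = (24/71 - 32*(1 - 10))*(-1980) = (24/71 - 32*(-9))*(-1980) = (24/71 + 288)*(-1980) = (20472/71)*(-1980) = -40534560/71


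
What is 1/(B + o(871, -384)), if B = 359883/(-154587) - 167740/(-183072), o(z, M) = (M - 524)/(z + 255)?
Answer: -1327767530136/2945216311267 ≈ -0.45082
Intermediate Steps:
o(z, M) = (-524 + M)/(255 + z)
B = -3329506433/2358379272 (B = 359883*(-1/154587) - 167740*(-1/183072) = -119961/51529 + 41935/45768 = -3329506433/2358379272 ≈ -1.4118)
1/(B + o(871, -384)) = 1/(-3329506433/2358379272 + (-524 - 384)/(255 + 871)) = 1/(-3329506433/2358379272 - 908/1126) = 1/(-3329506433/2358379272 + (1/1126)*(-908)) = 1/(-3329506433/2358379272 - 454/563) = 1/(-2945216311267/1327767530136) = -1327767530136/2945216311267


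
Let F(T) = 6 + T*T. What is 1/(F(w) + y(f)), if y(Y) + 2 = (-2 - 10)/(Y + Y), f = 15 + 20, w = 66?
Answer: 35/152594 ≈ 0.00022937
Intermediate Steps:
F(T) = 6 + T**2
f = 35
y(Y) = -2 - 6/Y (y(Y) = -2 + (-2 - 10)/(Y + Y) = -2 - 12*1/(2*Y) = -2 - 6/Y)
1/(F(w) + y(f)) = 1/((6 + 66**2) + (-2 - 6/35)) = 1/((6 + 4356) + (-2 - 6*1/35)) = 1/(4362 + (-2 - 6/35)) = 1/(4362 - 76/35) = 1/(152594/35) = 35/152594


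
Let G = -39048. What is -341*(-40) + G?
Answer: -25408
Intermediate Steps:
-341*(-40) + G = -341*(-40) - 39048 = 13640 - 39048 = -25408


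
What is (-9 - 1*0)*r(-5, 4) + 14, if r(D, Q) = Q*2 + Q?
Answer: -94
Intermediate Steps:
r(D, Q) = 3*Q (r(D, Q) = 2*Q + Q = 3*Q)
(-9 - 1*0)*r(-5, 4) + 14 = (-9 - 1*0)*(3*4) + 14 = (-9 + 0)*12 + 14 = -9*12 + 14 = -108 + 14 = -94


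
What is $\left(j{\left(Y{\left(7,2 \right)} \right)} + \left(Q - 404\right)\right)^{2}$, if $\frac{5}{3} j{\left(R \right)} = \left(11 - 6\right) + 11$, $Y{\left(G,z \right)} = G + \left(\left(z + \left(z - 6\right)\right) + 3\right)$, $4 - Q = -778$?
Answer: $\frac{3755844}{25} \approx 1.5023 \cdot 10^{5}$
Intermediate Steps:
$Q = 782$ ($Q = 4 - -778 = 4 + 778 = 782$)
$Y{\left(G,z \right)} = -3 + G + 2 z$ ($Y{\left(G,z \right)} = G + \left(\left(z + \left(z - 6\right)\right) + 3\right) = G + \left(\left(z + \left(-6 + z\right)\right) + 3\right) = G + \left(\left(-6 + 2 z\right) + 3\right) = G + \left(-3 + 2 z\right) = -3 + G + 2 z$)
$j{\left(R \right)} = \frac{48}{5}$ ($j{\left(R \right)} = \frac{3 \left(\left(11 - 6\right) + 11\right)}{5} = \frac{3 \left(5 + 11\right)}{5} = \frac{3}{5} \cdot 16 = \frac{48}{5}$)
$\left(j{\left(Y{\left(7,2 \right)} \right)} + \left(Q - 404\right)\right)^{2} = \left(\frac{48}{5} + \left(782 - 404\right)\right)^{2} = \left(\frac{48}{5} + 378\right)^{2} = \left(\frac{1938}{5}\right)^{2} = \frac{3755844}{25}$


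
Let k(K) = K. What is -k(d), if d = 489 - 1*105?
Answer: -384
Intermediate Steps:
d = 384 (d = 489 - 105 = 384)
-k(d) = -1*384 = -384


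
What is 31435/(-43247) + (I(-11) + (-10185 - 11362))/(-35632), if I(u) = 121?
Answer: -96740849/770488552 ≈ -0.12556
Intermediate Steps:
31435/(-43247) + (I(-11) + (-10185 - 11362))/(-35632) = 31435/(-43247) + (121 + (-10185 - 11362))/(-35632) = 31435*(-1/43247) + (121 - 21547)*(-1/35632) = -31435/43247 - 21426*(-1/35632) = -31435/43247 + 10713/17816 = -96740849/770488552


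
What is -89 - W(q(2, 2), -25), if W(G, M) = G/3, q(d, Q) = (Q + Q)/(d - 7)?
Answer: -1331/15 ≈ -88.733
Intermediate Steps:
q(d, Q) = 2*Q/(-7 + d) (q(d, Q) = (2*Q)/(-7 + d) = 2*Q/(-7 + d))
W(G, M) = G/3 (W(G, M) = G*(⅓) = G/3)
-89 - W(q(2, 2), -25) = -89 - 2*2/(-7 + 2)/3 = -89 - 2*2/(-5)/3 = -89 - 2*2*(-⅕)/3 = -89 - (-4)/(3*5) = -89 - 1*(-4/15) = -89 + 4/15 = -1331/15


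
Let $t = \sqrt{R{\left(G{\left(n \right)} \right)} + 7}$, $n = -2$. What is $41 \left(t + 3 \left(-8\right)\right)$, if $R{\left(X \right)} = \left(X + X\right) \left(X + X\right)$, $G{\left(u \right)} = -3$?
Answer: $-984 + 41 \sqrt{43} \approx -715.14$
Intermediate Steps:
$R{\left(X \right)} = 4 X^{2}$ ($R{\left(X \right)} = 2 X 2 X = 4 X^{2}$)
$t = \sqrt{43}$ ($t = \sqrt{4 \left(-3\right)^{2} + 7} = \sqrt{4 \cdot 9 + 7} = \sqrt{36 + 7} = \sqrt{43} \approx 6.5574$)
$41 \left(t + 3 \left(-8\right)\right) = 41 \left(\sqrt{43} + 3 \left(-8\right)\right) = 41 \left(\sqrt{43} - 24\right) = 41 \left(-24 + \sqrt{43}\right) = -984 + 41 \sqrt{43}$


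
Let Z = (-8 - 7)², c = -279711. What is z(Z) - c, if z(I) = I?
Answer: 279936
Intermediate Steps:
Z = 225 (Z = (-15)² = 225)
z(Z) - c = 225 - 1*(-279711) = 225 + 279711 = 279936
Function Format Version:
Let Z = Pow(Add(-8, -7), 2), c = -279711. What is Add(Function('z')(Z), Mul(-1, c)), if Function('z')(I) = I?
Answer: 279936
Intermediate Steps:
Z = 225 (Z = Pow(-15, 2) = 225)
Add(Function('z')(Z), Mul(-1, c)) = Add(225, Mul(-1, -279711)) = Add(225, 279711) = 279936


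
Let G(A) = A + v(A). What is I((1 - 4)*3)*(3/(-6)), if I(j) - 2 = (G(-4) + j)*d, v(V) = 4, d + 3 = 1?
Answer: -10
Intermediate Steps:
d = -2 (d = -3 + 1 = -2)
G(A) = 4 + A (G(A) = A + 4 = 4 + A)
I(j) = 2 - 2*j (I(j) = 2 + ((4 - 4) + j)*(-2) = 2 + (0 + j)*(-2) = 2 + j*(-2) = 2 - 2*j)
I((1 - 4)*3)*(3/(-6)) = (2 - 2*(1 - 4)*3)*(3/(-6)) = (2 - (-6)*3)*(3*(-⅙)) = (2 - 2*(-9))*(-½) = (2 + 18)*(-½) = 20*(-½) = -10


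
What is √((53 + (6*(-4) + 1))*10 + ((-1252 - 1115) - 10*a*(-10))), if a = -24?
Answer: I*√4467 ≈ 66.836*I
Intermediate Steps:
√((53 + (6*(-4) + 1))*10 + ((-1252 - 1115) - 10*a*(-10))) = √((53 + (6*(-4) + 1))*10 + ((-1252 - 1115) - 10*(-24)*(-10))) = √((53 + (-24 + 1))*10 + (-2367 + 240*(-10))) = √((53 - 23)*10 + (-2367 - 2400)) = √(30*10 - 4767) = √(300 - 4767) = √(-4467) = I*√4467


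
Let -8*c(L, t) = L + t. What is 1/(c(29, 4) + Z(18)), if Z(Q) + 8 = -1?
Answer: -8/105 ≈ -0.076190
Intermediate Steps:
Z(Q) = -9 (Z(Q) = -8 - 1 = -9)
c(L, t) = -L/8 - t/8 (c(L, t) = -(L + t)/8 = -L/8 - t/8)
1/(c(29, 4) + Z(18)) = 1/((-⅛*29 - ⅛*4) - 9) = 1/((-29/8 - ½) - 9) = 1/(-33/8 - 9) = 1/(-105/8) = -8/105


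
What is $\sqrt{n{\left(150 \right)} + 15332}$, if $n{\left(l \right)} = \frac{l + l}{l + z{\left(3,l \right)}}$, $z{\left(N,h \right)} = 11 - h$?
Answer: $\frac{14 \sqrt{9482}}{11} \approx 123.93$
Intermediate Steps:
$n{\left(l \right)} = \frac{2 l}{11}$ ($n{\left(l \right)} = \frac{l + l}{l - \left(-11 + l\right)} = \frac{2 l}{11}$)
$\sqrt{n{\left(150 \right)} + 15332} = \sqrt{\frac{2}{11} \cdot 150 + 15332} = \sqrt{\frac{300}{11} + 15332} = \sqrt{\frac{168952}{11}} = \frac{14 \sqrt{9482}}{11}$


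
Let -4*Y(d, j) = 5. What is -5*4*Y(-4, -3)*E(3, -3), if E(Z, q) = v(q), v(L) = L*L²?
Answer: -675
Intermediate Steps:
Y(d, j) = -5/4 (Y(d, j) = -¼*5 = -5/4)
v(L) = L³
E(Z, q) = q³
-5*4*Y(-4, -3)*E(3, -3) = -5*4*(-5/4)*(-3)³ = -(-25)*(-27) = -5*135 = -675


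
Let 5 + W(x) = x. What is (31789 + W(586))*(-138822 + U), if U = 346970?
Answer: 6737750760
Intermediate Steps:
W(x) = -5 + x
(31789 + W(586))*(-138822 + U) = (31789 + (-5 + 586))*(-138822 + 346970) = (31789 + 581)*208148 = 32370*208148 = 6737750760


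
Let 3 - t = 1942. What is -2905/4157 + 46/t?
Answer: -5824017/8060423 ≈ -0.72254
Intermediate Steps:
t = -1939 (t = 3 - 1*1942 = 3 - 1942 = -1939)
-2905/4157 + 46/t = -2905/4157 + 46/(-1939) = -2905*1/4157 + 46*(-1/1939) = -2905/4157 - 46/1939 = -5824017/8060423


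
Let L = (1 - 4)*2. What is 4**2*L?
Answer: -96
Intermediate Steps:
L = -6 (L = -3*2 = -6)
4**2*L = 4**2*(-6) = 16*(-6) = -96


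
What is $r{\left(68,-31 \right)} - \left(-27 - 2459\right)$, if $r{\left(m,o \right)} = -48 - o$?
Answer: $2469$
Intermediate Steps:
$r{\left(68,-31 \right)} - \left(-27 - 2459\right) = \left(-48 - -31\right) - \left(-27 - 2459\right) = \left(-48 + 31\right) - \left(-27 - 2459\right) = -17 - -2486 = -17 + 2486 = 2469$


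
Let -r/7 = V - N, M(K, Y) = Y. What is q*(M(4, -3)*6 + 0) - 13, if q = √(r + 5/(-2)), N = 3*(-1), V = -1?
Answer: -13 - 9*I*√66 ≈ -13.0 - 73.116*I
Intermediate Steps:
N = -3
r = -14 (r = -7*(-1 - 1*(-3)) = -7*(-1 + 3) = -7*2 = -14)
q = I*√66/2 (q = √(-14 + 5/(-2)) = √(-14 + 5*(-½)) = √(-14 - 5/2) = √(-33/2) = I*√66/2 ≈ 4.062*I)
q*(M(4, -3)*6 + 0) - 13 = (I*√66/2)*(-3*6 + 0) - 13 = (I*√66/2)*(-18 + 0) - 13 = (I*√66/2)*(-18) - 13 = -9*I*√66 - 13 = -13 - 9*I*√66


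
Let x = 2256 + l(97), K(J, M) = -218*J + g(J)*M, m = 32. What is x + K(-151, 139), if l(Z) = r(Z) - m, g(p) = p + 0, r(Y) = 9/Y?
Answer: 1372850/97 ≈ 14153.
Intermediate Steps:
g(p) = p
K(J, M) = -218*J + J*M
l(Z) = -32 + 9/Z (l(Z) = 9/Z - 1*32 = 9/Z - 32 = -32 + 9/Z)
x = 215737/97 (x = 2256 + (-32 + 9/97) = 2256 - 3095/97 = 215737/97 ≈ 2224.1)
x + K(-151, 139) = 215737/97 - 151*(-218 + 139) = 215737/97 - 151*(-79) = 215737/97 + 11929 = 1372850/97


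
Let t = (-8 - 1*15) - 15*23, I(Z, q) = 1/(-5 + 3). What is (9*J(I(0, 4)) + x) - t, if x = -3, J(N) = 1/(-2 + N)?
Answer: 1807/5 ≈ 361.40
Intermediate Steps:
I(Z, q) = -½ (I(Z, q) = 1/(-2) = -½)
t = -368 (t = (-8 - 15) - 345 = -23 - 345 = -368)
(9*J(I(0, 4)) + x) - t = (9/(-2 - ½) - 3) - 1*(-368) = (9/(-5/2) - 3) + 368 = (9*(-⅖) - 3) + 368 = (-18/5 - 3) + 368 = -33/5 + 368 = 1807/5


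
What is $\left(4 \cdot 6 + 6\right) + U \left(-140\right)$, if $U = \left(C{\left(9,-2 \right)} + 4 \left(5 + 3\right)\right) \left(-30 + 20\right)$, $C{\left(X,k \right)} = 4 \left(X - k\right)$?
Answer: $106430$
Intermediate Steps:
$C{\left(X,k \right)} = - 4 k + 4 X$
$U = -760$ ($U = \left(\left(\left(-4\right) \left(-2\right) + 4 \cdot 9\right) + 4 \left(5 + 3\right)\right) \left(-30 + 20\right) = \left(\left(8 + 36\right) + 4 \cdot 8\right) \left(-10\right) = \left(44 + 32\right) \left(-10\right) = 76 \left(-10\right) = -760$)
$\left(4 \cdot 6 + 6\right) + U \left(-140\right) = \left(4 \cdot 6 + 6\right) - -106400 = \left(24 + 6\right) + 106400 = 30 + 106400 = 106430$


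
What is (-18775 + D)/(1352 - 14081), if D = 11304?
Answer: 7471/12729 ≈ 0.58693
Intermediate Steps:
(-18775 + D)/(1352 - 14081) = (-18775 + 11304)/(1352 - 14081) = -7471/(-12729) = -7471*(-1/12729) = 7471/12729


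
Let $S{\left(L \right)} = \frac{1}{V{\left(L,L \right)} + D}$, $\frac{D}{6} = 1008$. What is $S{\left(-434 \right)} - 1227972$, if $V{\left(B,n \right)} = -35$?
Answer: $- \frac{7383795635}{6013} \approx -1.228 \cdot 10^{6}$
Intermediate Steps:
$D = 6048$ ($D = 6 \cdot 1008 = 6048$)
$S{\left(L \right)} = \frac{1}{6013}$ ($S{\left(L \right)} = \frac{1}{-35 + 6048} = \frac{1}{6013}$)
$S{\left(-434 \right)} - 1227972 = \frac{1}{6013} - 1227972 = - \frac{7383795635}{6013}$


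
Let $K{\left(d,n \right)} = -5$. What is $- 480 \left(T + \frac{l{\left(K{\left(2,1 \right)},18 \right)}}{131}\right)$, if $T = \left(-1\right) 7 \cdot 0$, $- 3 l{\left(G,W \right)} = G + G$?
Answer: $- \frac{1600}{131} \approx -12.214$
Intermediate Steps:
$l{\left(G,W \right)} = - \frac{2 G}{3}$ ($l{\left(G,W \right)} = - \frac{G + G}{3} = - \frac{2 G}{3}$)
$T = 0$ ($T = \left(-7\right) 0 = 0$)
$- 480 \left(T + \frac{l{\left(K{\left(2,1 \right)},18 \right)}}{131}\right) = - 480 \left(0 + \frac{\left(- \frac{2}{3}\right) \left(-5\right)}{131}\right) = - 480 \left(0 + \frac{10}{3} \cdot \frac{1}{131}\right) = - 480 \left(0 + \frac{10}{393}\right) = \left(-480\right) \frac{10}{393} = - \frac{1600}{131}$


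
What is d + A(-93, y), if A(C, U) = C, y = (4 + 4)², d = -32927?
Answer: -33020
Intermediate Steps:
y = 64 (y = 8² = 64)
d + A(-93, y) = -32927 - 93 = -33020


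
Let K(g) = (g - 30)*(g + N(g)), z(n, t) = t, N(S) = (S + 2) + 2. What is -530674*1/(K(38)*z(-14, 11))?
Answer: -265337/3520 ≈ -75.380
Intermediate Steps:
N(S) = 4 + S (N(S) = (2 + S) + 2 = 4 + S)
K(g) = (-30 + g)*(4 + 2*g) (K(g) = (g - 30)*(g + (4 + g)) = (-30 + g)*(4 + 2*g))
-530674*1/(K(38)*z(-14, 11)) = -530674*1/(11*(-120 - 56*38 + 2*38²)) = -530674*1/(11*(-120 - 2128 + 2*1444)) = -530674*1/(11*(-120 - 2128 + 2888)) = -530674/(11*640) = -530674/7040 = -530674*1/7040 = -265337/3520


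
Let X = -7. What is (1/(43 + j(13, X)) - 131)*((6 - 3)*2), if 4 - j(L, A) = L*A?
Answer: -18077/23 ≈ -785.96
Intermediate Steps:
j(L, A) = 4 - A*L (j(L, A) = 4 - L*A = 4 - A*L)
(1/(43 + j(13, X)) - 131)*((6 - 3)*2) = (1/(43 + (4 - 1*(-7)*13)) - 131)*((6 - 3)*2) = (1/(43 + (4 + 91)) - 131)*(3*2) = (1/(43 + 95) - 131)*6 = (1/138 - 131)*6 = -18077/138*6 = -18077/23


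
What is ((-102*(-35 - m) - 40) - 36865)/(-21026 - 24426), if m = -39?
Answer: 37313/45452 ≈ 0.82093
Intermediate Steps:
((-102*(-35 - m) - 40) - 36865)/(-21026 - 24426) = ((-102*(-35 - 1*(-39)) - 40) - 36865)/(-21026 - 24426) = ((-102*(-35 + 39) - 40) - 36865)/(-45452) = ((-102*4 - 40) - 36865)*(-1/45452) = ((-408 - 40) - 36865)*(-1/45452) = (-448 - 36865)*(-1/45452) = -37313*(-1/45452) = 37313/45452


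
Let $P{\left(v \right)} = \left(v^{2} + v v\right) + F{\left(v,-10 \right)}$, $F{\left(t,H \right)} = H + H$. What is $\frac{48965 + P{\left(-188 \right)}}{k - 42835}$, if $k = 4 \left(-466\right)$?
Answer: $- \frac{119633}{44699} \approx -2.6764$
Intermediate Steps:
$k = -1864$
$F{\left(t,H \right)} = 2 H$
$P{\left(v \right)} = -20 + 2 v^{2}$ ($P{\left(v \right)} = \left(v^{2} + v v\right) + 2 \left(-10\right) = \left(v^{2} + v^{2}\right) - 20 = 2 v^{2} - 20 = -20 + 2 v^{2}$)
$\frac{48965 + P{\left(-188 \right)}}{k - 42835} = \frac{48965 - \left(20 - 2 \left(-188\right)^{2}\right)}{-1864 - 42835} = \frac{48965 + \left(-20 + 2 \cdot 35344\right)}{-44699} = \left(48965 + \left(-20 + 70688\right)\right) \left(- \frac{1}{44699}\right) = \left(48965 + 70668\right) \left(- \frac{1}{44699}\right) = 119633 \left(- \frac{1}{44699}\right) = - \frac{119633}{44699}$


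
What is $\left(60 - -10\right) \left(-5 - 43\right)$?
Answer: $-3360$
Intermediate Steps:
$\left(60 - -10\right) \left(-5 - 43\right) = \left(60 + 10\right) \left(-5 - 43\right) = 70 \left(-48\right) = -3360$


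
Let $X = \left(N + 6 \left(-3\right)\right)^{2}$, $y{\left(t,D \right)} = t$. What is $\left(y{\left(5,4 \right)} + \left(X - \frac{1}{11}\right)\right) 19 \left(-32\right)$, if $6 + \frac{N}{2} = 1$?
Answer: $- \frac{5276224}{11} \approx -4.7966 \cdot 10^{5}$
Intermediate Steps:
$N = -10$ ($N = -12 + 2 \cdot 1 = -12 + 2 = -10$)
$X = 784$ ($X = \left(-10 + 6 \left(-3\right)\right)^{2} = \left(-10 - 18\right)^{2} = \left(-28\right)^{2} = 784$)
$\left(y{\left(5,4 \right)} + \left(X - \frac{1}{11}\right)\right) 19 \left(-32\right) = \left(5 + \left(784 - \frac{1}{11}\right)\right) 19 \left(-32\right) = \left(5 + \frac{8623}{11}\right) 19 \left(-32\right) = \frac{8678}{11} \cdot 19 \left(-32\right) = \frac{164882}{11} \left(-32\right) = - \frac{5276224}{11}$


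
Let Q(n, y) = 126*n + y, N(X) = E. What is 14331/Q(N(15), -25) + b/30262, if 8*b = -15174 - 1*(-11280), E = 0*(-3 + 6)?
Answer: -1734787563/3026200 ≈ -573.26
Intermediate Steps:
E = 0 (E = 0*3 = 0)
N(X) = 0
b = -1947/4 (b = (-15174 - 1*(-11280))/8 = (-15174 + 11280)/8 = (⅛)*(-3894) = -1947/4 ≈ -486.75)
Q(n, y) = y + 126*n
14331/Q(N(15), -25) + b/30262 = 14331/(-25 + 126*0) - 1947/4/30262 = 14331/(-25 + 0) - 1947/4*1/30262 = 14331/(-25) - 1947/121048 = 14331*(-1/25) - 1947/121048 = -14331/25 - 1947/121048 = -1734787563/3026200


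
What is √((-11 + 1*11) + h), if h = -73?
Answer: I*√73 ≈ 8.544*I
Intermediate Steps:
√((-11 + 1*11) + h) = √((-11 + 1*11) - 73) = √((-11 + 11) - 73) = √(0 - 73) = √(-73) = I*√73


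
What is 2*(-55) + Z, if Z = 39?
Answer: -71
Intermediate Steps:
2*(-55) + Z = 2*(-55) + 39 = -110 + 39 = -71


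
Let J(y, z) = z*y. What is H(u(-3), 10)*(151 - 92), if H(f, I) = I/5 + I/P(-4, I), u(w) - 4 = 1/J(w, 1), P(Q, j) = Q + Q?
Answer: 177/4 ≈ 44.250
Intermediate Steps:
J(y, z) = y*z
P(Q, j) = 2*Q
u(w) = 4 + 1/w (u(w) = 4 + 1/(w*1) = 4 + 1/w)
H(f, I) = 3*I/40 (H(f, I) = I/5 + I/((2*(-4))) = I*(⅕) + I/(-8) = I/5 + I*(-⅛) = I/5 - I/8 = 3*I/40)
H(u(-3), 10)*(151 - 92) = ((3/40)*10)*(151 - 92) = (¾)*59 = 177/4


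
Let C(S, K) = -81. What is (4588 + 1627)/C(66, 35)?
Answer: -6215/81 ≈ -76.728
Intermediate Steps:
(4588 + 1627)/C(66, 35) = (4588 + 1627)/(-81) = 6215*(-1/81) = -6215/81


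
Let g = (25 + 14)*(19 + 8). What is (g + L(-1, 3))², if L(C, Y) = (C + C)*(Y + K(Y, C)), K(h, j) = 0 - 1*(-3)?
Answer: 1083681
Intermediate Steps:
g = 1053 (g = 39*27 = 1053)
K(h, j) = 3 (K(h, j) = 0 + 3 = 3)
L(C, Y) = 2*C*(3 + Y) (L(C, Y) = (C + C)*(Y + 3) = (2*C)*(3 + Y) = 2*C*(3 + Y))
(g + L(-1, 3))² = (1053 + 2*(-1)*(3 + 3))² = (1053 + 2*(-1)*6)² = (1053 - 12)² = 1041² = 1083681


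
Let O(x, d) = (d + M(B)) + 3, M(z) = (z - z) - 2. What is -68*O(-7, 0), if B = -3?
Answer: -68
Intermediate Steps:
M(z) = -2 (M(z) = 0 - 2 = -2)
O(x, d) = 1 + d (O(x, d) = (d - 2) + 3 = (-2 + d) + 3 = 1 + d)
-68*O(-7, 0) = -68*(1 + 0) = -68*1 = -68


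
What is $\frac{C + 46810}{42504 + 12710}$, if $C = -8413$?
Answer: $\frac{38397}{55214} \approx 0.69542$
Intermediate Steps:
$\frac{C + 46810}{42504 + 12710} = \frac{-8413 + 46810}{42504 + 12710} = \frac{38397}{55214}$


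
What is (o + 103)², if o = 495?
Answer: 357604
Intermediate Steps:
(o + 103)² = (495 + 103)² = 598² = 357604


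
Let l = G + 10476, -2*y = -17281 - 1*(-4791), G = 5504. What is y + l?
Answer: 22225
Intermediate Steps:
y = 6245 (y = -(-17281 - 1*(-4791))/2 = -(-17281 + 4791)/2 = -1/2*(-12490) = 6245)
l = 15980 (l = 5504 + 10476 = 15980)
y + l = 6245 + 15980 = 22225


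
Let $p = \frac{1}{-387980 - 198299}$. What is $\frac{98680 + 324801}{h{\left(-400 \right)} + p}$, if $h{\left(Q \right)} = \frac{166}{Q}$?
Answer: $- \frac{49655603439800}{48661357} \approx -1.0204 \cdot 10^{6}$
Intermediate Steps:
$p = - \frac{1}{586279}$ ($p = \frac{1}{-586279} = - \frac{1}{586279} \approx -1.7057 \cdot 10^{-6}$)
$\frac{98680 + 324801}{h{\left(-400 \right)} + p} = \frac{98680 + 324801}{\frac{166}{-400} - \frac{1}{586279}} = \frac{423481}{166 \left(- \frac{1}{400}\right) - \frac{1}{586279}} = \frac{423481}{- \frac{83}{200} - \frac{1}{586279}} = \frac{423481}{- \frac{48661357}{117255800}} = 423481 \left(- \frac{117255800}{48661357}\right) = - \frac{49655603439800}{48661357}$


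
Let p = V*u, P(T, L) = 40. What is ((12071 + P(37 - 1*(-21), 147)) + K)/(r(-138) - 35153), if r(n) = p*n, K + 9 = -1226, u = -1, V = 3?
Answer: -10876/34739 ≈ -0.31308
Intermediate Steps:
K = -1235 (K = -9 - 1226 = -1235)
p = -3 (p = 3*(-1) = -3)
r(n) = -3*n
((12071 + P(37 - 1*(-21), 147)) + K)/(r(-138) - 35153) = ((12071 + 40) - 1235)/(-3*(-138) - 35153) = (12111 - 1235)/(414 - 35153) = 10876/(-34739) = 10876*(-1/34739) = -10876/34739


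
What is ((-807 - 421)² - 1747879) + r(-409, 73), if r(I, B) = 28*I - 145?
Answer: -251492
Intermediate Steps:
r(I, B) = -145 + 28*I
((-807 - 421)² - 1747879) + r(-409, 73) = ((-807 - 421)² - 1747879) + (-145 + 28*(-409)) = ((-1228)² - 1747879) + (-145 - 11452) = (1507984 - 1747879) - 11597 = -239895 - 11597 = -251492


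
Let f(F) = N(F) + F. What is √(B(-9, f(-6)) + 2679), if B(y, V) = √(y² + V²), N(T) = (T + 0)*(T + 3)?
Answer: √2694 ≈ 51.904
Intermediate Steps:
N(T) = T*(3 + T)
f(F) = F + F*(3 + F) (f(F) = F*(3 + F) + F = F + F*(3 + F))
B(y, V) = √(V² + y²)
√(B(-9, f(-6)) + 2679) = √(√((-6*(4 - 6))² + (-9)²) + 2679) = √(√((-6*(-2))² + 81) + 2679) = √(√(12² + 81) + 2679) = √(√(144 + 81) + 2679) = √(√225 + 2679) = √(15 + 2679) = √2694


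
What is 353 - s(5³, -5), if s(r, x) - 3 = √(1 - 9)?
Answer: 350 - 2*I*√2 ≈ 350.0 - 2.8284*I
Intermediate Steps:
s(r, x) = 3 + 2*I*√2 (s(r, x) = 3 + √(1 - 9) = 3 + √(-8) = 3 + 2*I*√2)
353 - s(5³, -5) = 353 - (3 + 2*I*√2) = 353 + (-3 - 2*I*√2) = 350 - 2*I*√2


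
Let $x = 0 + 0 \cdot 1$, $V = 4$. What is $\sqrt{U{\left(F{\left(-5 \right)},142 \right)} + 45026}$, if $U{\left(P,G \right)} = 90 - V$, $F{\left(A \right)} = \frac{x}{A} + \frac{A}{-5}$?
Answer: $2 \sqrt{11278} \approx 212.4$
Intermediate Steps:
$x = 0$ ($x = 0 + 0 = 0$)
$F{\left(A \right)} = - \frac{A}{5}$ ($F{\left(A \right)} = \frac{0}{A} + \frac{A}{-5} = 0 + A \left(- \frac{1}{5}\right) = 0 - \frac{A}{5} = - \frac{A}{5}$)
$U{\left(P,G \right)} = 86$ ($U{\left(P,G \right)} = 90 - 4 = 86$)
$\sqrt{U{\left(F{\left(-5 \right)},142 \right)} + 45026} = \sqrt{86 + 45026} = \sqrt{45112} = 2 \sqrt{11278}$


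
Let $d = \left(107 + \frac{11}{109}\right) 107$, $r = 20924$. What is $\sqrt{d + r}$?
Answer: $\frac{\sqrt{384751906}}{109} \approx 179.96$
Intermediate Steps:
$d = \frac{1249118}{109}$ ($d = \left(107 + 11 \cdot \frac{1}{109}\right) 107 = \left(107 + \frac{11}{109}\right) 107 = \frac{11674}{109} \cdot 107 = \frac{1249118}{109} \approx 11460.0$)
$\sqrt{d + r} = \sqrt{\frac{1249118}{109} + 20924} = \sqrt{\frac{3529834}{109}} = \frac{\sqrt{384751906}}{109}$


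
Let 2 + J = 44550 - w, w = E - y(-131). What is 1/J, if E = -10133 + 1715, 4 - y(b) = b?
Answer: 1/53101 ≈ 1.8832e-5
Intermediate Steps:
y(b) = 4 - b
E = -8418
w = -8553 (w = -8418 - (4 - 1*(-131)) = -8418 - (4 + 131) = -8418 - 1*135 = -8418 - 135 = -8553)
J = 53101 (J = -2 + (44550 - 1*(-8553)) = -2 + (44550 + 8553) = -2 + 53103 = 53101)
1/J = 1/53101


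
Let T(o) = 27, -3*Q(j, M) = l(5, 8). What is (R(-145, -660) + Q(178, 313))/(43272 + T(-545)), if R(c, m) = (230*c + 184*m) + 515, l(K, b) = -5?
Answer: -462820/129897 ≈ -3.5630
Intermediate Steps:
Q(j, M) = 5/3 (Q(j, M) = -⅓*(-5) = 5/3)
R(c, m) = 515 + 184*m + 230*c (R(c, m) = (184*m + 230*c) + 515 = 515 + 184*m + 230*c)
(R(-145, -660) + Q(178, 313))/(43272 + T(-545)) = ((515 + 184*(-660) + 230*(-145)) + 5/3)/(43272 + 27) = ((515 - 121440 - 33350) + 5/3)/43299 = (-154275 + 5/3)*(1/43299) = -462820/3*1/43299 = -462820/129897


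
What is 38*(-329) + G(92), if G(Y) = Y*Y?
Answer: -4038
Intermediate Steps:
G(Y) = Y**2
38*(-329) + G(92) = 38*(-329) + 92**2 = -12502 + 8464 = -4038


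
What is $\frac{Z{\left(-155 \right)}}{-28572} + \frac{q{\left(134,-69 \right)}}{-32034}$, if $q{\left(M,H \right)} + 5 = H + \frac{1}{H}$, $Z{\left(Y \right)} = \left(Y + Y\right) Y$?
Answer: $- \frac{4419217004}{2631416913} \approx -1.6794$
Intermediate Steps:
$Z{\left(Y \right)} = 2 Y^{2}$ ($Z{\left(Y \right)} = 2 Y Y = 2 Y^{2}$)
$q{\left(M,H \right)} = -5 + H + \frac{1}{H}$ ($q{\left(M,H \right)} = -5 + \left(H + \frac{1}{H}\right) = -5 + H + \frac{1}{H}$)
$\frac{Z{\left(-155 \right)}}{-28572} + \frac{q{\left(134,-69 \right)}}{-32034} = \frac{2 \left(-155\right)^{2}}{-28572} + \frac{-5 - 69 + \frac{1}{-69}}{-32034} = 2 \cdot 24025 \left(- \frac{1}{28572}\right) + \left(-5 - 69 - \frac{1}{69}\right) \left(- \frac{1}{32034}\right) = 48050 \left(- \frac{1}{28572}\right) - - \frac{5107}{2210346} = - \frac{24025}{14286} + \frac{5107}{2210346} = - \frac{4419217004}{2631416913}$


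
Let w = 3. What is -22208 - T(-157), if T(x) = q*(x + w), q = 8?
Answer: -20976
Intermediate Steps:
T(x) = 24 + 8*x (T(x) = 8*(x + 3) = 8*(3 + x) = 24 + 8*x)
-22208 - T(-157) = -22208 - (24 + 8*(-157)) = -22208 - (24 - 1256) = -22208 - 1*(-1232) = -22208 + 1232 = -20976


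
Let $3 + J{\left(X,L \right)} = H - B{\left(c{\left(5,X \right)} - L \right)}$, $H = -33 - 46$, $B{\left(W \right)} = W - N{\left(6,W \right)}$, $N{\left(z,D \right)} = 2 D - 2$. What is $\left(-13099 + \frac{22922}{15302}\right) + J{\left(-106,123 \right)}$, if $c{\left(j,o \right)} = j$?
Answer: $- \frac{101754490}{7651} \approx -13300.0$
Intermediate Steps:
$N{\left(z,D \right)} = -2 + 2 D$
$B{\left(W \right)} = 2 - W$ ($B{\left(W \right)} = W - \left(-2 + 2 W\right) = 2 - W$)
$H = -79$
$J{\left(X,L \right)} = -79 - L$ ($J{\left(X,L \right)} = -3 - \left(81 - \left(5 - L\right)\right) = -3 - \left(76 + L\right) = -79 - L$)
$\left(-13099 + \frac{22922}{15302}\right) + J{\left(-106,123 \right)} = \left(-13099 + \frac{22922}{15302}\right) - 202 = \left(-13099 + 22922 \cdot \frac{1}{15302}\right) - 202 = \left(-13099 + \frac{11461}{7651}\right) - 202 = - \frac{100208988}{7651} - 202 = - \frac{101754490}{7651}$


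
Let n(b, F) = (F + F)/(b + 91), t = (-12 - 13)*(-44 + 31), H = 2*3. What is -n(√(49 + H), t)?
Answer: -29575/4113 + 325*√55/4113 ≈ -6.6046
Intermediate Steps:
H = 6
t = 325 (t = -25*(-13) = 325)
n(b, F) = 2*F/(91 + b) (n(b, F) = (2*F)/(91 + b) = 2*F/(91 + b))
-n(√(49 + H), t) = -2*325/(91 + √(49 + 6)) = -2*325/(91 + √55) = -650/(91 + √55)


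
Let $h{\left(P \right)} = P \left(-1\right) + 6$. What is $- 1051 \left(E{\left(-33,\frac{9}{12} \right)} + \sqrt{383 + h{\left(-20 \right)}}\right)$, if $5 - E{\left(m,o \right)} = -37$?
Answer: $-44142 - 1051 \sqrt{409} \approx -65397.0$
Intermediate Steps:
$E{\left(m,o \right)} = 42$ ($E{\left(m,o \right)} = 5 - -37 = 5 + 37 = 42$)
$h{\left(P \right)} = 6 - P$ ($h{\left(P \right)} = - P + 6 = 6 - P$)
$- 1051 \left(E{\left(-33,\frac{9}{12} \right)} + \sqrt{383 + h{\left(-20 \right)}}\right) = - 1051 \left(42 + \sqrt{383 + \left(6 - -20\right)}\right) = - 1051 \left(42 + \sqrt{383 + \left(6 + 20\right)}\right) = - 1051 \left(42 + \sqrt{383 + 26}\right) = - 1051 \left(42 + \sqrt{409}\right) = -44142 - 1051 \sqrt{409}$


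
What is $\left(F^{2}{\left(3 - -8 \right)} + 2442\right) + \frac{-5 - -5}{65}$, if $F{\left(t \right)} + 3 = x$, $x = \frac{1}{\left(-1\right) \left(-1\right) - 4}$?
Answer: $\frac{22078}{9} \approx 2453.1$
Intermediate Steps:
$x = - \frac{1}{3}$ ($x = \frac{1}{1 - 4} = \frac{1}{-3} = - \frac{1}{3} \approx -0.33333$)
$F{\left(t \right)} = - \frac{10}{3}$ ($F{\left(t \right)} = -3 - \frac{1}{3} = - \frac{10}{3}$)
$\left(F^{2}{\left(3 - -8 \right)} + 2442\right) + \frac{-5 - -5}{65} = \left(\left(- \frac{10}{3}\right)^{2} + 2442\right) + \frac{-5 - -5}{65} = \left(\frac{100}{9} + 2442\right) + \frac{-5 + 5}{65} = \frac{22078}{9} + \frac{1}{65} \cdot 0 = \frac{22078}{9} + 0 = \frac{22078}{9}$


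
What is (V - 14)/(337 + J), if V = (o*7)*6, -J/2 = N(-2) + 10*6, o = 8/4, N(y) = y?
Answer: 70/221 ≈ 0.31674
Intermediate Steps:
o = 2 (o = 8*(¼) = 2)
J = -116 (J = -2*(-2 + 10*6) = -2*(-2 + 60) = -2*58 = -116)
V = 84 (V = (2*7)*6 = 14*6 = 84)
(V - 14)/(337 + J) = (84 - 14)/(337 - 116) = 70/221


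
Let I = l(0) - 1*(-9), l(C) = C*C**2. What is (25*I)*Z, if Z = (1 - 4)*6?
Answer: -4050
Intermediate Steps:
l(C) = C**3
Z = -18 (Z = -3*6 = -18)
I = 9 (I = 0**3 - 1*(-9) = 0 + 9 = 9)
(25*I)*Z = (25*9)*(-18) = 225*(-18) = -4050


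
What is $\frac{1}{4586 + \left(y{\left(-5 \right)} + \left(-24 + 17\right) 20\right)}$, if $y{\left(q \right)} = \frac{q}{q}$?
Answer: $\frac{1}{4447} \approx 0.00022487$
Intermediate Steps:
$y{\left(q \right)} = 1$
$\frac{1}{4586 + \left(y{\left(-5 \right)} + \left(-24 + 17\right) 20\right)} = \frac{1}{4586 + \left(1 + \left(-24 + 17\right) 20\right)} = \frac{1}{4586 + \left(1 - 140\right)} = \frac{1}{4586 - 139} = \frac{1}{4447}$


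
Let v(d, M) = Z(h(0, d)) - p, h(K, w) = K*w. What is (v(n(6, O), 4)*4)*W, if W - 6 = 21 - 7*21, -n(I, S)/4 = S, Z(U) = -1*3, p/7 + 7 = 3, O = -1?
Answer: -12000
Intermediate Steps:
p = -28 (p = -49 + 7*3 = -49 + 21 = -28)
Z(U) = -3
n(I, S) = -4*S
W = -120 (W = 6 + (21 - 7*21) = 6 + (21 - 147) = 6 - 126 = -120)
v(d, M) = 25 (v(d, M) = -3 - 1*(-28) = -3 + 28 = 25)
(v(n(6, O), 4)*4)*W = (25*4)*(-120) = 100*(-120) = -12000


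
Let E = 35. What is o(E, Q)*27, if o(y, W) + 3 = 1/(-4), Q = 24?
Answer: -351/4 ≈ -87.750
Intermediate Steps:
o(y, W) = -13/4 (o(y, W) = -3 + 1/(-4) = -3 - 1/4 = -13/4)
o(E, Q)*27 = -13/4*27 = -351/4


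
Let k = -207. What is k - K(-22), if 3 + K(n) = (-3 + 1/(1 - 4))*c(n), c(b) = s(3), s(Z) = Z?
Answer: -194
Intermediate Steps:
c(b) = 3
K(n) = -13 (K(n) = -3 + (-3 + 1/(1 - 4))*3 = -3 + (-3 + 1/(-3))*3 = -3 + (-3 - ⅓)*3 = -3 - 10/3*3 = -3 - 10 = -13)
k - K(-22) = -207 - 1*(-13) = -207 + 13 = -194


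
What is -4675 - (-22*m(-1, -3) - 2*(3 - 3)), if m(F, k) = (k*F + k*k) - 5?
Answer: -4521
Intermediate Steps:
m(F, k) = -5 + k² + F*k (m(F, k) = (F*k + k²) - 5 = (k² + F*k) - 5 = -5 + k² + F*k)
-4675 - (-22*m(-1, -3) - 2*(3 - 3)) = -4675 - (-22*(-5 + (-3)² - 1*(-3)) - 2*(3 - 3)) = -4675 - (-22*(-5 + 9 + 3) - 2*0) = -4675 - (-22*7 + 0) = -4675 - (-154 + 0) = -4675 - 1*(-154) = -4675 + 154 = -4521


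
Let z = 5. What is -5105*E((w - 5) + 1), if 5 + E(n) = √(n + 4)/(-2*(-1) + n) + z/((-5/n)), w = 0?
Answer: 5105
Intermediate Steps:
E(n) = -5 - n + √(4 + n)/(2 + n) (E(n) = -5 + (√(n + 4)/(-2*(-1) + n) + 5/((-5/n))) = -5 + (√(4 + n)/(2 + n) + 5*(-n/5)) = -5 + (√(4 + n)/(2 + n) - n) = -5 + (-n + √(4 + n)/(2 + n)) = -5 - n + √(4 + n)/(2 + n))
-5105*E((w - 5) + 1) = -5105*(-10 + √(4 + ((0 - 5) + 1)) - ((0 - 5) + 1)² - 7*((0 - 5) + 1))/(2 + ((0 - 5) + 1)) = -5105*(-10 + √(4 + (-5 + 1)) - (-5 + 1)² - 7*(-5 + 1))/(2 + (-5 + 1)) = -5105*(-10 + √(4 - 4) - 1*(-4)² - 7*(-4))/(2 - 4) = -5105*(-10 + √0 - 1*16 + 28)/(-2) = -(-5105)*(-10 + 0 - 16 + 28)/2 = -(-5105)*2/2 = -5105*(-1) = 5105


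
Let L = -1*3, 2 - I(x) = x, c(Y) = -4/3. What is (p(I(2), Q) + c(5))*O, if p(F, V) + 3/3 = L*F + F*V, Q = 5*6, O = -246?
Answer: 574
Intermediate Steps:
c(Y) = -4/3 (c(Y) = -4*⅓ = -4/3)
I(x) = 2 - x
L = -3
Q = 30
p(F, V) = -1 - 3*F + F*V (p(F, V) = -1 + (-3*F + F*V) = -1 - 3*F + F*V)
(p(I(2), Q) + c(5))*O = ((-1 - 3*(2 - 1*2) + (2 - 1*2)*30) - 4/3)*(-246) = ((-1 - 3*(2 - 2) + (2 - 2)*30) - 4/3)*(-246) = ((-1 - 3*0 + 0*30) - 4/3)*(-246) = ((-1 + 0 + 0) - 4/3)*(-246) = (-1 - 4/3)*(-246) = -7/3*(-246) = 574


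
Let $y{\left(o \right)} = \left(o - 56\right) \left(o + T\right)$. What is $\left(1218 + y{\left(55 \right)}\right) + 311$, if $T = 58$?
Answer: $1416$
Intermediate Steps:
$y{\left(o \right)} = \left(-56 + o\right) \left(58 + o\right)$ ($y{\left(o \right)} = \left(o - 56\right) \left(o + 58\right) = \left(-56 + o\right) \left(58 + o\right)$)
$\left(1218 + y{\left(55 \right)}\right) + 311 = \left(1218 + \left(-3248 + 55^{2} + 2 \cdot 55\right)\right) + 311 = \left(1218 + \left(-3248 + 3025 + 110\right)\right) + 311 = \left(1218 - 113\right) + 311 = 1105 + 311 = 1416$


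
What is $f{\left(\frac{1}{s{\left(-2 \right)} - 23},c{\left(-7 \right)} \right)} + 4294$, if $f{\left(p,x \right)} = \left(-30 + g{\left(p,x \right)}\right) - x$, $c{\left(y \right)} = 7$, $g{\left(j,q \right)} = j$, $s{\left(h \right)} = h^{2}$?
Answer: $\frac{80882}{19} \approx 4256.9$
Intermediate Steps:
$f{\left(p,x \right)} = -30 + p - x$ ($f{\left(p,x \right)} = \left(-30 + p\right) - x = -30 + p - x$)
$f{\left(\frac{1}{s{\left(-2 \right)} - 23},c{\left(-7 \right)} \right)} + 4294 = \left(-30 + \frac{1}{\left(-2\right)^{2} - 23} - 7\right) + 4294 = \left(-30 + \frac{1}{4 - 23} - 7\right) + 4294 = \left(-30 + \frac{1}{-19} - 7\right) + 4294 = \left(-30 - \frac{1}{19} - 7\right) + 4294 = - \frac{704}{19} + 4294 = \frac{80882}{19}$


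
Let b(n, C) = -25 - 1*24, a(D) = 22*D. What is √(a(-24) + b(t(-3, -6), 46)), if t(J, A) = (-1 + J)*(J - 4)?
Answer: I*√577 ≈ 24.021*I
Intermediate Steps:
t(J, A) = (-1 + J)*(-4 + J)
b(n, C) = -49 (b(n, C) = -25 - 24 = -49)
√(a(-24) + b(t(-3, -6), 46)) = √(22*(-24) - 49) = √(-528 - 49) = √(-577) = I*√577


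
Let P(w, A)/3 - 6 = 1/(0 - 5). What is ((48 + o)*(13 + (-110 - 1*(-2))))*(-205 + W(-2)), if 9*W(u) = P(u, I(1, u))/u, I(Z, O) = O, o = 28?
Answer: 4461238/3 ≈ 1.4871e+6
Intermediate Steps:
P(w, A) = 87/5 (P(w, A) = 18 + 3/(0 - 5) = 18 + 3/(-5) = 18 + 3*(-1/5) = 18 - 3/5 = 87/5)
W(u) = 29/(15*u) (W(u) = (87/(5*u))/9 = 29/(15*u))
((48 + o)*(13 + (-110 - 1*(-2))))*(-205 + W(-2)) = ((48 + 28)*(13 + (-110 - 1*(-2))))*(-205 + (29/15)/(-2)) = (76*(13 + (-110 + 2)))*(-205 + (29/15)*(-1/2)) = (76*(13 - 108))*(-205 - 29/30) = (76*(-95))*(-6179/30) = -7220*(-6179/30) = 4461238/3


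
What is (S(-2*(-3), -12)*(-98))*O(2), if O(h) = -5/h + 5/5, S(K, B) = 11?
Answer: 1617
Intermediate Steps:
O(h) = 1 - 5/h (O(h) = -5/h + 5*(1/5) = -5/h + 1 = 1 - 5/h)
(S(-2*(-3), -12)*(-98))*O(2) = (11*(-98))*((-5 + 2)/2) = -539*(-3) = -1078*(-3/2) = 1617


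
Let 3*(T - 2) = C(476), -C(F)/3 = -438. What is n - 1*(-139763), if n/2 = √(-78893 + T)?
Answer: 139763 + 6*I*√8717 ≈ 1.3976e+5 + 560.19*I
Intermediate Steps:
C(F) = 1314 (C(F) = -3*(-438) = 1314)
T = 440 (T = 2 + (⅓)*1314 = 2 + 438 = 440)
n = 6*I*√8717 (n = 2*√(-78893 + 440) = 2*√(-78453) = 2*(3*I*√8717) = 6*I*√8717 ≈ 560.19*I)
n - 1*(-139763) = 6*I*√8717 - 1*(-139763) = 6*I*√8717 + 139763 = 139763 + 6*I*√8717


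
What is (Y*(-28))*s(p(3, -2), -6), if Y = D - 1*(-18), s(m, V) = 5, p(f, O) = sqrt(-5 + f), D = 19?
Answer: -5180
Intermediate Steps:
Y = 37 (Y = 19 - 1*(-18) = 19 + 18 = 37)
(Y*(-28))*s(p(3, -2), -6) = (37*(-28))*5 = -1036*5 = -5180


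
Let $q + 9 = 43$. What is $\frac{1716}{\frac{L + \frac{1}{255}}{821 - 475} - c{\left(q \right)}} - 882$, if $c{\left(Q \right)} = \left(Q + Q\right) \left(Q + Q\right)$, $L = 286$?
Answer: $- \frac{359921486178}{407902589} \approx -882.37$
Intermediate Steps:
$q = 34$ ($q = -9 + 43 = 34$)
$c{\left(Q \right)} = 4 Q^{2}$ ($c{\left(Q \right)} = 2 Q 2 Q = 4 Q^{2}$)
$\frac{1716}{\frac{L + \frac{1}{255}}{821 - 475} - c{\left(q \right)}} - 882 = \frac{1716}{\frac{286 + \frac{1}{255}}{821 - 475} - 4 \cdot 34^{2}} - 882 = \frac{1716}{\frac{286 + \frac{1}{255}}{346} - 4 \cdot 1156} - 882 = \frac{1716}{\frac{72931}{255} \cdot \frac{1}{346} - 4624} - 882 = \frac{1716}{\frac{72931}{88230} - 4624} - 882 = \frac{1716}{- \frac{407902589}{88230}} - 882 = 1716 \left(- \frac{88230}{407902589}\right) - 882 = - \frac{151402680}{407902589} - 882 = - \frac{359921486178}{407902589}$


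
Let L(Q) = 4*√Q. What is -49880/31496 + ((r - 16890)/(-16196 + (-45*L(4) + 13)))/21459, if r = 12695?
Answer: -2213385021980/1397620185069 ≈ -1.5837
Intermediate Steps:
-49880/31496 + ((r - 16890)/(-16196 + (-45*L(4) + 13)))/21459 = -49880/31496 + ((12695 - 16890)/(-16196 + (-180*√4 + 13)))/21459 = -49880*1/31496 - 4195/(-16196 + (-180*2 + 13))*(1/21459) = -6235/3937 - 4195/(-16196 + (-45*8 + 13))*(1/21459) = -6235/3937 - 4195/(-16196 + (-360 + 13))*(1/21459) = -6235/3937 - 4195/(-16196 - 347)*(1/21459) = -6235/3937 - 4195/(-16543)*(1/21459) = -6235/3937 - 4195*(-1/16543)*(1/21459) = -6235/3937 + (4195/16543)*(1/21459) = -6235/3937 + 4195/354996237 = -2213385021980/1397620185069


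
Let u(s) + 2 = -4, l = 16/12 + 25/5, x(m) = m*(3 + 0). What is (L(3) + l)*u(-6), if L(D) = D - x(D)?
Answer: -2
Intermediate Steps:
x(m) = 3*m (x(m) = m*3 = 3*m)
l = 19/3 (l = 16*(1/12) + 25*(1/5) = 4/3 + 5 = 19/3 ≈ 6.3333)
u(s) = -6 (u(s) = -2 - 4 = -6)
L(D) = -2*D (L(D) = D - 3*D = -2*D)
(L(3) + l)*u(-6) = (-2*3 + 19/3)*(-6) = (-6 + 19/3)*(-6) = (1/3)*(-6) = -2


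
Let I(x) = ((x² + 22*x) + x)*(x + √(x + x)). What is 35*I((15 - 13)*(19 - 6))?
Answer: 1159340 + 89180*√13 ≈ 1.4809e+6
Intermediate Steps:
I(x) = (x + √2*√x)*(x² + 23*x) (I(x) = (x² + 23*x)*(x + √(2*x)) = (x² + 23*x)*(x + √2*√x) = (x + √2*√x)*(x² + 23*x))
35*I((15 - 13)*(19 - 6)) = 35*(((15 - 13)*(19 - 6))³ + 23*((15 - 13)*(19 - 6))² + √2*((15 - 13)*(19 - 6))^(5/2) + 23*√2*((15 - 13)*(19 - 6))^(3/2)) = 35*((2*13)³ + 23*(2*13)² + √2*(2*13)^(5/2) + 23*√2*(2*13)^(3/2)) = 35*(26³ + 23*26² + √2*26^(5/2) + 23*√2*26^(3/2)) = 35*(17576 + 23*676 + √2*(676*√26) + 23*√2*(26*√26)) = 35*(17576 + 15548 + 1352*√13 + 1196*√13) = 35*(33124 + 2548*√13) = 1159340 + 89180*√13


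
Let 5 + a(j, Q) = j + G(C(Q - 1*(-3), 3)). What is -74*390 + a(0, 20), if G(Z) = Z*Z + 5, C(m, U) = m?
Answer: -28331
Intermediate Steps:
G(Z) = 5 + Z² (G(Z) = Z² + 5 = 5 + Z²)
a(j, Q) = j + (3 + Q)² (a(j, Q) = -5 + (j + (5 + (Q - 1*(-3))²)) = -5 + (j + (5 + (Q + 3)²)) = -5 + (j + (5 + (3 + Q)²)) = -5 + (5 + j + (3 + Q)²) = j + (3 + Q)²)
-74*390 + a(0, 20) = -74*390 + (0 + (3 + 20)²) = -28860 + (0 + 23²) = -28860 + (0 + 529) = -28860 + 529 = -28331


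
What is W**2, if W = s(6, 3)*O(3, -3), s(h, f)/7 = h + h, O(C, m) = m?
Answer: 63504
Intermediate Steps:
s(h, f) = 14*h (s(h, f) = 7*(h + h) = 7*(2*h) = 14*h)
W = -252 (W = (14*6)*(-3) = 84*(-3) = -252)
W**2 = (-252)**2 = 63504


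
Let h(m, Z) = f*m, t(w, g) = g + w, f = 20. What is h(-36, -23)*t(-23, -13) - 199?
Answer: 25721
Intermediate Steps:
h(m, Z) = 20*m
h(-36, -23)*t(-23, -13) - 199 = (20*(-36))*(-13 - 23) - 199 = -720*(-36) - 199 = 25920 - 199 = 25721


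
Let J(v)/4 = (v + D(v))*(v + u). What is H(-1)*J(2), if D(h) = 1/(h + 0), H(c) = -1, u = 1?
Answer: -30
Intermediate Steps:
D(h) = 1/h
J(v) = 4*(1 + v)*(v + 1/v) (J(v) = 4*((v + 1/v)*(v + 1)) = 4*((v + 1/v)*(1 + v)) = 4*((1 + v)*(v + 1/v)) = 4*(1 + v)*(v + 1/v))
H(-1)*J(2) = -4*(1 + 2*(1 + 2 + 2²))/2 = -4*(1 + 2*(1 + 2 + 4))/2 = -4*(1 + 2*7)/2 = -4*(1 + 14)/2 = -4*15/2 = -1*30 = -30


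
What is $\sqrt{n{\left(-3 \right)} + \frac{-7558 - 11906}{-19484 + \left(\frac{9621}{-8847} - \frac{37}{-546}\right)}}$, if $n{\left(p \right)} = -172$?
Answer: $\frac{2 i \sqrt{4675551869242621604455}}{10457960815} \approx 13.077 i$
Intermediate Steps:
$\sqrt{n{\left(-3 \right)} + \frac{-7558 - 11906}{-19484 + \left(\frac{9621}{-8847} - \frac{37}{-546}\right)}} = \sqrt{-172 + \frac{-7558 - 11906}{-19484 + \left(\frac{9621}{-8847} - \frac{37}{-546}\right)}} = \sqrt{-172 - \frac{19464}{-19484 + \left(9621 \left(- \frac{1}{8847}\right) - - \frac{37}{546}\right)}} = \sqrt{-172 - \frac{19464}{-19484 + \left(- \frac{1069}{983} + \frac{37}{546}\right)}} = \sqrt{-172 - \frac{19464}{-19484 - \frac{547303}{536718}}} = \sqrt{-172 - \frac{19464}{- \frac{10457960815}{536718}}} = \sqrt{-172 - - \frac{10446679152}{10457960815}} = \sqrt{-172 + \frac{10446679152}{10457960815}} = \sqrt{- \frac{1788322581028}{10457960815}} = \frac{2 i \sqrt{4675551869242621604455}}{10457960815}$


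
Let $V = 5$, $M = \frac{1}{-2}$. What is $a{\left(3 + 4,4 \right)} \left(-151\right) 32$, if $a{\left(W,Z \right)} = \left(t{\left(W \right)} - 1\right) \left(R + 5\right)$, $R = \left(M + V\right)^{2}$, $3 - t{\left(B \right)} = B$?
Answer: $610040$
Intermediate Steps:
$M = - \frac{1}{2} \approx -0.5$
$t{\left(B \right)} = 3 - B$
$R = \frac{81}{4}$ ($R = \left(- \frac{1}{2} + 5\right)^{2} = \left(\frac{9}{2}\right)^{2} = \frac{81}{4} \approx 20.25$)
$a{\left(W,Z \right)} = \frac{101}{2} - \frac{101 W}{4}$ ($a{\left(W,Z \right)} = \left(\left(3 - W\right) - 1\right) \left(\frac{81}{4} + 5\right) = \left(2 - W\right) \frac{101}{4} = \frac{101}{2} - \frac{101 W}{4}$)
$a{\left(3 + 4,4 \right)} \left(-151\right) 32 = \left(\frac{101}{2} - \frac{101 \left(3 + 4\right)}{4}\right) \left(-151\right) 32 = \left(\frac{101}{2} - \frac{707}{4}\right) \left(-151\right) 32 = \left(- \frac{505}{4}\right) \left(-151\right) 32 = \frac{76255}{4} \cdot 32 = 610040$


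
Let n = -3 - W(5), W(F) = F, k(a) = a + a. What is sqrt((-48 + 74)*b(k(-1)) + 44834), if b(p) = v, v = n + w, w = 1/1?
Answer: 122*sqrt(3) ≈ 211.31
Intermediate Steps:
k(a) = 2*a
n = -8 (n = -3 - 1*5 = -3 - 5 = -8)
w = 1
v = -7 (v = -8 + 1 = -7)
b(p) = -7
sqrt((-48 + 74)*b(k(-1)) + 44834) = sqrt((-48 + 74)*(-7) + 44834) = sqrt(26*(-7) + 44834) = sqrt(-182 + 44834) = sqrt(44652) = 122*sqrt(3)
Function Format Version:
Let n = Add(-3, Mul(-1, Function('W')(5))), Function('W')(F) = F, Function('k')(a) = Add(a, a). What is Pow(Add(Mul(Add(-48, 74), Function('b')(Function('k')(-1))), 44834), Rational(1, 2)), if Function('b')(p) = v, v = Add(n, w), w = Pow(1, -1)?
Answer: Mul(122, Pow(3, Rational(1, 2))) ≈ 211.31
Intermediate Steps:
Function('k')(a) = Mul(2, a)
n = -8 (n = Add(-3, Mul(-1, 5)) = Add(-3, -5) = -8)
w = 1
v = -7 (v = Add(-8, 1) = -7)
Function('b')(p) = -7
Pow(Add(Mul(Add(-48, 74), Function('b')(Function('k')(-1))), 44834), Rational(1, 2)) = Pow(Add(Mul(Add(-48, 74), -7), 44834), Rational(1, 2)) = Pow(Add(Mul(26, -7), 44834), Rational(1, 2)) = Pow(Add(-182, 44834), Rational(1, 2)) = Pow(44652, Rational(1, 2)) = Mul(122, Pow(3, Rational(1, 2)))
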